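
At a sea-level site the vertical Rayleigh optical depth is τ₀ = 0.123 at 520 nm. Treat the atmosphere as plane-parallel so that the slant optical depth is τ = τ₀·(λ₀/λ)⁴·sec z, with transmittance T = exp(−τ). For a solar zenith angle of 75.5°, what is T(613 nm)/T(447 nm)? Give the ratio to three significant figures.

Airmass: sec 75.5° = 3.9939.
τ(613 nm) = 0.123 × (520/613)⁴ × 3.9939 = 0.123 × 0.5178 × 3.9939 = 0.2544.
τ(447 nm) = 0.123 × (520/447)⁴ × 3.9939 = 0.123 × 1.8314 × 3.9939 = 0.8997.
T(613)/T(447) = exp(τ_B − τ_A) = exp(0.6453) = 1.9066.

1.91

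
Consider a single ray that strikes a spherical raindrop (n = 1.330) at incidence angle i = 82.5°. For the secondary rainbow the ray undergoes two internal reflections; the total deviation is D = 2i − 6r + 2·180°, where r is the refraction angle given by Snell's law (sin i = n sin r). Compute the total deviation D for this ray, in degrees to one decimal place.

235.8°

sin r = sin 82.5° / 1.330 = 0.9914/1.330 = 0.7454; r = 48.20°.
D = 2·82.5° − 6·48.20° + 2·180° = 165.00° − 289.19° + 360° = 235.81°.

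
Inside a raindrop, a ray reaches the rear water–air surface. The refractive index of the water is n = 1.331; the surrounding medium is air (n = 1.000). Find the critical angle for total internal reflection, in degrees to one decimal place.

48.7°

sin θ_c = n_air / n = 1.000 / 1.331 = 0.7513.
θ_c = arcsin(0.7513) = 48.70°.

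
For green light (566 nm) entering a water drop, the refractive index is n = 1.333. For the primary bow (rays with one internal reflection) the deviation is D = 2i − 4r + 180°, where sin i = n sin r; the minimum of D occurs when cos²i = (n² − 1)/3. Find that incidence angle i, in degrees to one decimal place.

59.4°

cos²i = (1.333² − 1)/3 = (1.77689 − 1)/3 = 0.25896.
cos i = 0.50888, so i = 59.410°.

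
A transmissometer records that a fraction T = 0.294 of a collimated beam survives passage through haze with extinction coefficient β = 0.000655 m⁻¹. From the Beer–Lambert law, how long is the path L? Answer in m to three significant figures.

Beer–Lambert: T = exp(−βL) ⇒ L = −ln(T)/β = −ln(0.294)/0.000655 = 1.2242/0.000655 = 1869 m.

1870 m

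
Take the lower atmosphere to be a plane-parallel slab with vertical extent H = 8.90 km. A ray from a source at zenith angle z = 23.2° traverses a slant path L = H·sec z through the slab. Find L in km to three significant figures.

sec z = 1/cos 23.2° = 1.0880.
L = 8.90 × 1.0880 = 9.683 km.

9.68 km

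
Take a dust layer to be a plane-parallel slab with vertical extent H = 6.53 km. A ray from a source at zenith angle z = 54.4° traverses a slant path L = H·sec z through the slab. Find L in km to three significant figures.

11.2 km

sec z = 1/cos 54.4° = 1.7179.
L = 6.53 × 1.7179 = 11.218 km.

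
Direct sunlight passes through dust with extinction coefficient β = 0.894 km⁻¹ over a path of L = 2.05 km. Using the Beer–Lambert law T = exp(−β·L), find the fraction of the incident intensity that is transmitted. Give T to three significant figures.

0.160

τ = β·L = 0.894 × 2.05 = 1.8327.
T = exp(−1.8327) = 0.1600.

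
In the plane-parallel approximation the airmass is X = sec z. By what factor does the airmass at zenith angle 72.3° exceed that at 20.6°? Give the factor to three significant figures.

X(72.3°)/X(20.6°) = sec 72.3° / sec 20.6° = cos 20.6° / cos 72.3° = 0.9361/0.3040 = 3.0788.

3.08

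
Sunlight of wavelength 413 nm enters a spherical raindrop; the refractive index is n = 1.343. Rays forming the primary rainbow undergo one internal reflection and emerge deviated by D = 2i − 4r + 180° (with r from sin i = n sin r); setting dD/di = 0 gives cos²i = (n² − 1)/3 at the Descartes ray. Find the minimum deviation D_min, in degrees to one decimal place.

139.4°

cos²i = (1.80365 − 1)/3 = 0.26788; i = arccos(0.51757) = 58.830°.
sin r = sin 58.830°/1.343 = 0.63711; r = 39.577°.
D_min = 2·58.830° − 4·39.577° + 180° = 139.354°.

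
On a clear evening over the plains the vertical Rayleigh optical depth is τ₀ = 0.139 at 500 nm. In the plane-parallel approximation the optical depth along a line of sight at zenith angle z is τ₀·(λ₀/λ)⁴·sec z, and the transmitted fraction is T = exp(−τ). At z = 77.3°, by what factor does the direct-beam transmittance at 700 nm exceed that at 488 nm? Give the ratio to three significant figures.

Airmass: sec 77.3° = 4.5486.
τ(700 nm) = 0.139 × (500/700)⁴ × 4.5486 = 0.139 × 0.2603 × 4.5486 = 0.1646.
τ(488 nm) = 0.139 × (500/488)⁴ × 4.5486 = 0.139 × 1.1020 × 4.5486 = 0.6968.
T(700)/T(488) = exp(τ_B − τ_A) = exp(0.5322) = 1.7027.

1.70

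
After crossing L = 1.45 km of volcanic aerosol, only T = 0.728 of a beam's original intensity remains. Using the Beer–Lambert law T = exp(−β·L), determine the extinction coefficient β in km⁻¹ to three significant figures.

Beer–Lambert: T = exp(−βL) ⇒ β = −ln(T)/L = −ln(0.728)/1.45 = 0.3175/1.45 = 0.2189 km⁻¹.

0.219 km⁻¹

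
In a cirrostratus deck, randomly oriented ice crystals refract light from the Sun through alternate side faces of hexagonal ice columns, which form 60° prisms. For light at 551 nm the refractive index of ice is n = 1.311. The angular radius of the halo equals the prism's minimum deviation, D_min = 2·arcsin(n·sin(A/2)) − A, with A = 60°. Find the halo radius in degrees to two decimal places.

n·sin(A/2) = 1.311 × sin 30° = 1.311 × 0.5000 = 0.6555.
D_min = 2·arcsin(0.6555) − 60° = 2 × 40.958° − 60° = 21.915°.

21.92°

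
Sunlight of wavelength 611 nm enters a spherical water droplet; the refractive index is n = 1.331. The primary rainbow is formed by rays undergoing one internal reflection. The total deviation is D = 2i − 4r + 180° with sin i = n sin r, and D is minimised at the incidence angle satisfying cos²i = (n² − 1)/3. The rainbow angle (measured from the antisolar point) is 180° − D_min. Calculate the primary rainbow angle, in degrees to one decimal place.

42.4°

cos²i = (1.77156 − 1)/3 = 0.25719; i = arccos(0.50714) = 59.527°.
sin r = sin 59.527°/1.331 = 0.64753; r = 40.356°.
D_min = 2·59.527° − 4·40.356° + 180° = 137.630°.
Rainbow angle = 180° − D_min = 42.370°.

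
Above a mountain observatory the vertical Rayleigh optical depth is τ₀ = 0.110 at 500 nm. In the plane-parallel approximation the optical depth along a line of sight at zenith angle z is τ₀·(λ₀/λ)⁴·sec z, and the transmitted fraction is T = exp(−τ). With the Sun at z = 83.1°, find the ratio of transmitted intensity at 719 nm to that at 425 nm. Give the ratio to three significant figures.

4.66

Airmass: sec 83.1° = 8.3238.
τ(719 nm) = 0.110 × (500/719)⁴ × 8.3238 = 0.110 × 0.2339 × 8.3238 = 0.2141.
τ(425 nm) = 0.110 × (500/425)⁴ × 8.3238 = 0.110 × 1.9157 × 8.3238 = 1.7540.
T(719)/T(425) = exp(τ_B − τ_A) = exp(1.5399) = 4.6642.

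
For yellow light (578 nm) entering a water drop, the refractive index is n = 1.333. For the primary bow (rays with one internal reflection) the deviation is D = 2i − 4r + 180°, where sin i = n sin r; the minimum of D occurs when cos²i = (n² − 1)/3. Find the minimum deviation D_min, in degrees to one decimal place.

cos²i = (1.77689 − 1)/3 = 0.25896; i = arccos(0.50888) = 59.410°.
sin r = sin 59.410°/1.333 = 0.64579; r = 40.225°.
D_min = 2·59.410° − 4·40.225° + 180° = 137.922°.

137.9°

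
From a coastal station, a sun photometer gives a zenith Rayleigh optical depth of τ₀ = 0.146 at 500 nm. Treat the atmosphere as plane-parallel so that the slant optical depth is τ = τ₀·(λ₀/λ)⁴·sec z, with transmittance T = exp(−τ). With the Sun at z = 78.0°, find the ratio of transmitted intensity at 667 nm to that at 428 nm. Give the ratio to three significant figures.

Airmass: sec 78.0° = 4.8097.
τ(667 nm) = 0.146 × (500/667)⁴ × 4.8097 = 0.146 × 0.3158 × 4.8097 = 0.2217.
τ(428 nm) = 0.146 × (500/428)⁴ × 4.8097 = 0.146 × 1.8625 × 4.8097 = 1.3079.
T(667)/T(428) = exp(τ_B − τ_A) = exp(1.0862) = 2.9629.

2.96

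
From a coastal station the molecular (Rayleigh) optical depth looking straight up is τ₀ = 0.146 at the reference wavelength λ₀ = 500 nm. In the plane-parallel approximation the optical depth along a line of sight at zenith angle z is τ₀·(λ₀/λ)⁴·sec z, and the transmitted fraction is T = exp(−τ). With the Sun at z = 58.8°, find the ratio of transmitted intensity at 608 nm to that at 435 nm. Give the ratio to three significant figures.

1.44

Airmass: sec 58.8° = 1.9304.
τ(608 nm) = 0.146 × (500/608)⁴ × 1.9304 = 0.146 × 0.4574 × 1.9304 = 0.1289.
τ(435 nm) = 0.146 × (500/435)⁴ × 1.9304 = 0.146 × 1.7455 × 1.9304 = 0.4920.
T(608)/T(435) = exp(τ_B − τ_A) = exp(0.3630) = 1.4377.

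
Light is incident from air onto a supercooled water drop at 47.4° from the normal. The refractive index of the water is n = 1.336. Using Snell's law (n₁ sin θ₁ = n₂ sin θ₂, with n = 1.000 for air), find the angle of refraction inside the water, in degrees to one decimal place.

33.4°

Snell: sin θ_r = sin θ_i / n = sin 47.4° / 1.336 = 0.7361 / 1.336 = 0.5510.
θ_r = arcsin(0.5510) = 33.43°.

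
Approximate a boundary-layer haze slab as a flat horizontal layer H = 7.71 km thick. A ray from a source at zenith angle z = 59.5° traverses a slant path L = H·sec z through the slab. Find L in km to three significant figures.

sec z = 1/cos 59.5° = 1.9703.
L = 7.71 × 1.9703 = 15.191 km.

15.2 km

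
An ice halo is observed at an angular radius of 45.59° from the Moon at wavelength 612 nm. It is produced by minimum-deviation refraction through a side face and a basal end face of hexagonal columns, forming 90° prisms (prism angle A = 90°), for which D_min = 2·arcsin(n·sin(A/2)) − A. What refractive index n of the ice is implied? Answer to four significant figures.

1.309

Rearranging: n = sin((D_min + A)/2) / sin(A/2).
(D_min + A)/2 = (45.59° + 90°)/2 = 67.795°.
n = sin 67.795° / sin 45° = 0.9258 / 0.7071 = 1.3093.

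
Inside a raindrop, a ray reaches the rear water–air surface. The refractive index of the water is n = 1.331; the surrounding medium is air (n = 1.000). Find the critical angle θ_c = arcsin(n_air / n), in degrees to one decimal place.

sin θ_c = n_air / n = 1.000 / 1.331 = 0.7513.
θ_c = arcsin(0.7513) = 48.70°.

48.7°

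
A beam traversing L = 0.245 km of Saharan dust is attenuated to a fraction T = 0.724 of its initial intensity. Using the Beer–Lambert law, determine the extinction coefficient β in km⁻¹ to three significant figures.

Beer–Lambert: T = exp(−βL) ⇒ β = −ln(T)/L = −ln(0.724)/0.245 = 0.3230/0.245 = 1.318 km⁻¹.

1.32 km⁻¹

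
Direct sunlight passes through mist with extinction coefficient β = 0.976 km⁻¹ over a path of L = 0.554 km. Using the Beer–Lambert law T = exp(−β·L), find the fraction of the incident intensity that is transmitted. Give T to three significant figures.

0.582

τ = β·L = 0.976 × 0.554 = 0.5407.
T = exp(−0.5407) = 0.5823.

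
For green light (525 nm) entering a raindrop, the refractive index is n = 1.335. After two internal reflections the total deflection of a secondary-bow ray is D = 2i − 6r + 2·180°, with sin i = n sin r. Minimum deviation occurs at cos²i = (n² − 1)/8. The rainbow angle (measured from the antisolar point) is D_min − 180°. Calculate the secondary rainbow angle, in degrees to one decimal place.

cos²i = (1.78222 − 1)/8 = 0.09778; i = arccos(0.31269) = 71.778°.
sin r = sin 71.778°/1.335 = 0.71150; r = 45.357°.
D_min = 2·71.778° − 6·45.357° + 360° = 231.414°.
Rainbow angle = D_min − 180° = 51.414°.

51.4°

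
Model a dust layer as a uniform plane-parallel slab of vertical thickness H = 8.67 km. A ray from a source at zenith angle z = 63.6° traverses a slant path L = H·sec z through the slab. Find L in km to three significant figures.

19.5 km

sec z = 1/cos 63.6° = 2.2490.
L = 8.67 × 2.2490 = 19.499 km.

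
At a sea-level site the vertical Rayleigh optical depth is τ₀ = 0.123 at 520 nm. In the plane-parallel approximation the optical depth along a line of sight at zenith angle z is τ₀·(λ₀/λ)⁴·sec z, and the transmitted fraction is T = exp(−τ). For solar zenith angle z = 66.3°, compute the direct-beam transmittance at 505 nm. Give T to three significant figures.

0.709

sec 66.3° = 2.4879.
τ = 0.123 × (520/505)⁴ × 2.4879 = 0.123 × 1.1242 × 2.4879 = 0.3440.
T = exp(−0.3440) = 0.7089.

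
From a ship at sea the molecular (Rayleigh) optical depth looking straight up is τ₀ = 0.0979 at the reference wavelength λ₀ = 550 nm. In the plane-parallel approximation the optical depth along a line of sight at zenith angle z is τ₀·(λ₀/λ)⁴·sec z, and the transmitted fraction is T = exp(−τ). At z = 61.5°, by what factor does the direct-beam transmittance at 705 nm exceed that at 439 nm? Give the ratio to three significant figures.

1.54

Airmass: sec 61.5° = 2.0957.
τ(705 nm) = 0.0979 × (550/705)⁴ × 2.0957 = 0.0979 × 0.3704 × 2.0957 = 0.0760.
τ(439 nm) = 0.0979 × (550/439)⁴ × 2.0957 = 0.0979 × 2.4637 × 2.0957 = 0.5055.
T(705)/T(439) = exp(τ_B − τ_A) = exp(0.4295) = 1.5365.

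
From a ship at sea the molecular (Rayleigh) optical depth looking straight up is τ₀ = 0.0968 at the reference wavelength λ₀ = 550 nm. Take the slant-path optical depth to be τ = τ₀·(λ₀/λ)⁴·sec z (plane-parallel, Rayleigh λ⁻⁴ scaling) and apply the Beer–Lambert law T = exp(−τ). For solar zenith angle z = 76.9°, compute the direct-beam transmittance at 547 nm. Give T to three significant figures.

0.646

sec 76.9° = 4.4121.
τ = 0.0968 × (550/547)⁴ × 4.4121 = 0.0968 × 1.0221 × 4.4121 = 0.4365.
T = exp(−0.4365) = 0.6463.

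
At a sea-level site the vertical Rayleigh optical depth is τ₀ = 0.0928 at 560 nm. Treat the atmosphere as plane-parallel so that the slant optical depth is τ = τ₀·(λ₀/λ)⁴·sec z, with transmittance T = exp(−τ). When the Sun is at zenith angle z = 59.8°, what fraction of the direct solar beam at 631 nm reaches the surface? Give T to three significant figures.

sec 59.8° = 1.9880.
τ = 0.0928 × (560/631)⁴ × 1.9880 = 0.0928 × 0.6203 × 1.9880 = 0.1144.
T = exp(−0.1144) = 0.8919.

0.892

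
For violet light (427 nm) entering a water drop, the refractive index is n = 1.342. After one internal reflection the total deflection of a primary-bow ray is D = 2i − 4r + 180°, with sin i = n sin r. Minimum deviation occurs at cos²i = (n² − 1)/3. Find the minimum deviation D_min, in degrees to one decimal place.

cos²i = (1.80096 − 1)/3 = 0.26699; i = arccos(0.51671) = 58.888°.
sin r = sin 58.888°/1.342 = 0.63797; r = 39.641°.
D_min = 2·58.888° − 4·39.641° + 180° = 139.213°.

139.2°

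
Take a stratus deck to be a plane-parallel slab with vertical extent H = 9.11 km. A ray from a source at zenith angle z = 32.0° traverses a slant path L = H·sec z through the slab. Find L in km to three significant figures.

10.7 km

sec z = 1/cos 32.0° = 1.1792.
L = 9.11 × 1.1792 = 10.742 km.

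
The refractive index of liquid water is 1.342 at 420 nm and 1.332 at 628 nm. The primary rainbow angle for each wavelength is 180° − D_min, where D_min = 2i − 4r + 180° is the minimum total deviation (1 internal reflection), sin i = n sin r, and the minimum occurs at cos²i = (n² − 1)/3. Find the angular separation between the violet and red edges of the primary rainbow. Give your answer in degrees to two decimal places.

1.44°

At 420 nm (n = 1.342): cos²i = 0.26699 → i = 58.888°, r = 39.641°, D_min = 139.213°, rainbow angle = 40.787°.
At 628 nm (n = 1.332): cos²i = 0.25807 → i = 59.469°, r = 40.290°, D_min = 137.776°, rainbow angle = 42.224°.
Angular width = |40.787° − 42.224°| = 1.437°.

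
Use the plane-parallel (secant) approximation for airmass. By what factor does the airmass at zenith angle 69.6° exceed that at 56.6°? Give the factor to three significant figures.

X(69.6°)/X(56.6°) = sec 69.6° / sec 56.6° = cos 56.6° / cos 69.6° = 0.5505/0.3486 = 1.5792.

1.58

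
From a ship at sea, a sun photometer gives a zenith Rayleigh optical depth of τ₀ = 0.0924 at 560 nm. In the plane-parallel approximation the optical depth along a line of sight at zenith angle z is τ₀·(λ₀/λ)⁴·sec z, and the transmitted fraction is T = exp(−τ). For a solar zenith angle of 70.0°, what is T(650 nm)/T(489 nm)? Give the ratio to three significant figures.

Airmass: sec 70.0° = 2.9238.
τ(650 nm) = 0.0924 × (560/650)⁴ × 2.9238 = 0.0924 × 0.5509 × 2.9238 = 0.1488.
τ(489 nm) = 0.0924 × (560/489)⁴ × 2.9238 = 0.0924 × 1.7200 × 2.9238 = 0.4647.
T(650)/T(489) = exp(τ_B − τ_A) = exp(0.3158) = 1.3714.

1.37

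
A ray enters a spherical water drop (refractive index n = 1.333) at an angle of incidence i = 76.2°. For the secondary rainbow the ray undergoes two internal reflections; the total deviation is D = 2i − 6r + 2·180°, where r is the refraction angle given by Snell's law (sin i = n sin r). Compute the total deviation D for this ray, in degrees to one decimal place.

sin r = sin 76.2° / 1.333 = 0.9711/1.333 = 0.7285; r = 46.76°.
D = 2·76.2° − 6·46.76° + 2·180° = 152.40° − 280.58° + 360° = 231.82°.

231.8°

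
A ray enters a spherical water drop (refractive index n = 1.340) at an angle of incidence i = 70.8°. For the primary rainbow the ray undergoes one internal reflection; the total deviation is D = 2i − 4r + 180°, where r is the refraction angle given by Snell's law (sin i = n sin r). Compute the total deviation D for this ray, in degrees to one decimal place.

sin r = sin 70.8° / 1.340 = 0.9444/1.340 = 0.7048; r = 44.81°.
D = 2·70.8° − 4·44.81° + 180° = 141.60° − 179.24° + 180° = 142.36°.

142.4°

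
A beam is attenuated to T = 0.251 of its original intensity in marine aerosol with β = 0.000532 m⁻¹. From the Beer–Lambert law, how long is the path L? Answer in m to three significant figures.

Beer–Lambert: T = exp(−βL) ⇒ L = −ln(T)/β = −ln(0.251)/0.000532 = 1.3823/0.000532 = 2598 m.

2600 m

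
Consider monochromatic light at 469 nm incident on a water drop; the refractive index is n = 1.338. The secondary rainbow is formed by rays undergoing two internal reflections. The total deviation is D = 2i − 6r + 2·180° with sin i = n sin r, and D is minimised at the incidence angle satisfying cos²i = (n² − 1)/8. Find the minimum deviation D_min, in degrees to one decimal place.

232.2°

cos²i = (1.79024 − 1)/8 = 0.09878; i = arccos(0.31429) = 71.682°.
sin r = sin 71.682°/1.338 = 0.70951; r = 45.195°.
D_min = 2·71.682° − 6·45.195° + 360° = 232.193°.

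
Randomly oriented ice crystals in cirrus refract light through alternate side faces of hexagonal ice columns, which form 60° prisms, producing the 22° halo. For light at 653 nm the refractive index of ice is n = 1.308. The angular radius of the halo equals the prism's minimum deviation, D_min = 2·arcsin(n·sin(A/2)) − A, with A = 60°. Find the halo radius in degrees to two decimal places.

21.69°

n·sin(A/2) = 1.308 × sin 30° = 1.308 × 0.5000 = 0.6540.
D_min = 2·arcsin(0.6540) − 60° = 2 × 40.844° − 60° = 21.688°.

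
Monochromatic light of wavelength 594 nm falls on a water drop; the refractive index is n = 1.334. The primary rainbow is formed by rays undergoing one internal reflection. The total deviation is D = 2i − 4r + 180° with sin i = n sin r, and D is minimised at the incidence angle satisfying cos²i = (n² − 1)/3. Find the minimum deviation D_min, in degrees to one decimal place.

cos²i = (1.77956 − 1)/3 = 0.25985; i = arccos(0.50976) = 59.352°.
sin r = sin 59.352°/1.334 = 0.64492; r = 40.159°.
D_min = 2·59.352° − 4·40.159° + 180° = 138.067°.

138.1°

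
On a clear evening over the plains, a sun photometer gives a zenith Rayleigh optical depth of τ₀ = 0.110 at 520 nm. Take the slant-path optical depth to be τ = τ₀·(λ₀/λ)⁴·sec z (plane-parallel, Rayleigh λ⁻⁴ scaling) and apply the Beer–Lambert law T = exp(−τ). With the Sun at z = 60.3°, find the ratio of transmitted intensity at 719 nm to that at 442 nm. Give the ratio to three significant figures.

1.44

Airmass: sec 60.3° = 2.0183.
τ(719 nm) = 0.110 × (520/719)⁴ × 2.0183 = 0.110 × 0.2736 × 2.0183 = 0.0607.
τ(442 nm) = 0.110 × (520/442)⁴ × 2.0183 = 0.110 × 1.9157 × 2.0183 = 0.4253.
T(719)/T(442) = exp(τ_B − τ_A) = exp(0.3646) = 1.4399.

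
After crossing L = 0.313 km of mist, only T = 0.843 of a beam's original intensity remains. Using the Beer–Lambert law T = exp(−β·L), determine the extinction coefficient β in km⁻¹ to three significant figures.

0.546 km⁻¹

Beer–Lambert: T = exp(−βL) ⇒ β = −ln(T)/L = −ln(0.843)/0.313 = 0.1708/0.313 = 0.5456 km⁻¹.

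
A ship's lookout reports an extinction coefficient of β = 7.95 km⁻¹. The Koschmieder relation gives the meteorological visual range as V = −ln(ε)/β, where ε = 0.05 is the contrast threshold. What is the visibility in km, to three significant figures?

V = −ln(0.05) / 7.95 = 2.996 / 7.95 = 0.3768 km.

0.377 km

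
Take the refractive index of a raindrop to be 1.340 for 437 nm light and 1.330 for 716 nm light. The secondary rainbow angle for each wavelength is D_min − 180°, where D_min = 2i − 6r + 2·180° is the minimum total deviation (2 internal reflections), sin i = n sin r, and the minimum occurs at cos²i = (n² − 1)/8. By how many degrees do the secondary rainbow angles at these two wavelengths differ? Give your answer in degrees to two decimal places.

2.61°

At 437 nm (n = 1.340): cos²i = 0.09945 → i = 71.618°, r = 45.088°, D_min = 232.709°, rainbow angle = 52.709°.
At 716 nm (n = 1.330): cos²i = 0.09611 → i = 71.940°, r = 45.630°, D_min = 230.101°, rainbow angle = 50.101°.
Angular width = |52.709° − 50.101°| = 2.608°.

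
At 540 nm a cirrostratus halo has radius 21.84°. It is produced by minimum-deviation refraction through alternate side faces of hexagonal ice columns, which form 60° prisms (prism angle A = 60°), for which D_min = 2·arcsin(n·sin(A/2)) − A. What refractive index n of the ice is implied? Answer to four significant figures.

1.310

Rearranging: n = sin((D_min + A)/2) / sin(A/2).
(D_min + A)/2 = (21.84° + 60°)/2 = 40.920°.
n = sin 40.920° / sin 30° = 0.6550 / 0.5000 = 1.3100.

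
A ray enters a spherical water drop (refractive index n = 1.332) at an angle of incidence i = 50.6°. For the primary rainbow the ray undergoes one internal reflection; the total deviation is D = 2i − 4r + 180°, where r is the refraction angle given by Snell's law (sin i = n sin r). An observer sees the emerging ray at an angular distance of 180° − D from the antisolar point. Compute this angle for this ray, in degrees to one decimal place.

sin r = sin 50.6° / 1.332 = 0.7727/1.332 = 0.5801; r = 35.46°.
D = 2·50.6° − 4·35.46° + 180° = 101.20° − 141.84° + 180° = 139.36°.
Angle from antisolar point = 180° − D = 40.64°.

40.6°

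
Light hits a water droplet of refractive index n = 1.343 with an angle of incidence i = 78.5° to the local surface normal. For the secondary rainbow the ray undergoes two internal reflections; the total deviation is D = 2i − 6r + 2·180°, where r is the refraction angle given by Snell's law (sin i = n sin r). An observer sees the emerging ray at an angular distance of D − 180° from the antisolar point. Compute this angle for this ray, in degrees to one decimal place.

sin r = sin 78.5° / 1.343 = 0.9799/1.343 = 0.7297; r = 46.86°.
D = 2·78.5° − 6·46.86° + 2·180° = 157.00° − 281.14° + 360° = 235.86°.
Angle from antisolar point = D − 180° = 55.86°.

55.9°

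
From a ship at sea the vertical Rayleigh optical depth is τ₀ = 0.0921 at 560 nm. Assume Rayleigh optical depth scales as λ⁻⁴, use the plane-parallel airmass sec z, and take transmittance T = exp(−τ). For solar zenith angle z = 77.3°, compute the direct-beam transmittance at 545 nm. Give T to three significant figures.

0.627

sec 77.3° = 4.5486.
τ = 0.0921 × (560/545)⁴ × 4.5486 = 0.0921 × 1.1147 × 4.5486 = 0.4670.
T = exp(−0.4670) = 0.6269.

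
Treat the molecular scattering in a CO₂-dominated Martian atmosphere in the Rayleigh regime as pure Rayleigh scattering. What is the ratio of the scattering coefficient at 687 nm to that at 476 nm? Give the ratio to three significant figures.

Rayleigh scattering ∝ λ⁻⁴, so the ratio of coefficients is the inverse fourth power of the wavelength ratio.
σ(687)/σ(476) = (476/687)⁴ = (0.6929)⁴ = 0.2305.

0.230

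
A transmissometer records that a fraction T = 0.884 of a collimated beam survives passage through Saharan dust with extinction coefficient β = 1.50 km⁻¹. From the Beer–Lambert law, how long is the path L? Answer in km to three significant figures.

0.0822 km

Beer–Lambert: T = exp(−βL) ⇒ L = −ln(T)/β = −ln(0.884)/1.50 = 0.1233/1.50 = 0.0822 km.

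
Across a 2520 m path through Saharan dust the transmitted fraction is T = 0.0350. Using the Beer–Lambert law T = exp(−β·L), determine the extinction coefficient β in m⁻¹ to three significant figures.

Beer–Lambert: T = exp(−βL) ⇒ β = −ln(T)/L = −ln(0.0350)/2520 = 3.3524/2520 = 0.00133 m⁻¹.

0.00133 m⁻¹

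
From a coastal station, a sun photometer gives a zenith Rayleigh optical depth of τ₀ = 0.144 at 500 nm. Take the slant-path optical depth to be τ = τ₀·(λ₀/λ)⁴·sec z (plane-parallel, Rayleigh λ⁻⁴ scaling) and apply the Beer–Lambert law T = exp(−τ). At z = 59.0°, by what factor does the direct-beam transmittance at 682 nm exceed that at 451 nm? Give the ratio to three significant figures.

1.41

Airmass: sec 59.0° = 1.9416.
τ(682 nm) = 0.144 × (500/682)⁴ × 1.9416 = 0.144 × 0.2889 × 1.9416 = 0.0808.
τ(451 nm) = 0.144 × (500/451)⁴ × 1.9416 = 0.144 × 1.5107 × 1.9416 = 0.4224.
T(682)/T(451) = exp(τ_B − τ_A) = exp(0.3416) = 1.4072.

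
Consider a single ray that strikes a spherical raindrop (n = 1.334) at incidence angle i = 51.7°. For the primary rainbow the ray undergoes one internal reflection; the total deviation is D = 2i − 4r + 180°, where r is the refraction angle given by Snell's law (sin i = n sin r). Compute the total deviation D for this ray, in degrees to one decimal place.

sin r = sin 51.7° / 1.334 = 0.7848/1.334 = 0.5883; r = 36.04°.
D = 2·51.7° − 4·36.04° + 180° = 103.40° − 144.14° + 180° = 139.26°.

139.3°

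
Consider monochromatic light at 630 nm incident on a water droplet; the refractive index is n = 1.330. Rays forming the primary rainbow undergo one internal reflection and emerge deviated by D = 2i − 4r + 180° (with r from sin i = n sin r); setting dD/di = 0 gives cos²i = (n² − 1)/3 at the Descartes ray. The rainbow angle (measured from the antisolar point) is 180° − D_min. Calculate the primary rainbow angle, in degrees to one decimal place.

42.5°

cos²i = (1.76890 − 1)/3 = 0.25630; i = arccos(0.50626) = 59.585°.
sin r = sin 59.585°/1.330 = 0.64841; r = 40.422°.
D_min = 2·59.585° − 4·40.422° + 180° = 137.484°.
Rainbow angle = 180° − D_min = 42.516°.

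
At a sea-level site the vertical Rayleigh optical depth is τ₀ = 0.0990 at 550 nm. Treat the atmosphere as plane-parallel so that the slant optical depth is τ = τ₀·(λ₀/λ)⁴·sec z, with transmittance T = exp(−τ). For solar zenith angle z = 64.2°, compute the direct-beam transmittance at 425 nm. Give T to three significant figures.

0.528

sec 64.2° = 2.2976.
τ = 0.0990 × (550/425)⁴ × 2.2976 = 0.0990 × 2.8048 × 2.2976 = 0.6380.
T = exp(−0.6380) = 0.5284.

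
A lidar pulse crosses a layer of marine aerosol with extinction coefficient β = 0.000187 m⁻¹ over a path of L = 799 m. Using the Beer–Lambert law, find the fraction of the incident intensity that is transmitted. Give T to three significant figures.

0.861

τ = β·L = 0.000187 × 799 = 0.1494.
T = exp(−0.1494) = 0.8612.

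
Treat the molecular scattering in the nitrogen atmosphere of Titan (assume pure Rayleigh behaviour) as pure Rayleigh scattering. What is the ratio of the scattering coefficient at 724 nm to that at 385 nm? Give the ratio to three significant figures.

0.0800

Rayleigh scattering ∝ λ⁻⁴, so the ratio of coefficients is the inverse fourth power of the wavelength ratio.
σ(724)/σ(385) = (385/724)⁴ = (0.5318)⁴ = 0.07996.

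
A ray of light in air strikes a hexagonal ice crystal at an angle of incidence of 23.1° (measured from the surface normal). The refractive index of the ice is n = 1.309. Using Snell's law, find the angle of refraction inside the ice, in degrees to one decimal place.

Snell: sin θ_r = sin θ_i / n = sin 23.1° / 1.309 = 0.3923 / 1.309 = 0.2997.
θ_r = arcsin(0.2997) = 17.44°.

17.4°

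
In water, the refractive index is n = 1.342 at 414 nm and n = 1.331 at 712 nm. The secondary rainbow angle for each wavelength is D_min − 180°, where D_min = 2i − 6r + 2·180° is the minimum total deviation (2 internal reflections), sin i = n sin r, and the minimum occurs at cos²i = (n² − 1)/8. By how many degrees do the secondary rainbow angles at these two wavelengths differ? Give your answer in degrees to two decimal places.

2.86°

At 414 nm (n = 1.342): cos²i = 0.10012 → i = 71.554°, r = 44.981°, D_min = 233.222°, rainbow angle = 53.222°.
At 712 nm (n = 1.331): cos²i = 0.09645 → i = 71.907°, r = 45.575°, D_min = 230.365°, rainbow angle = 50.365°.
Angular width = |53.222° − 50.365°| = 2.857°.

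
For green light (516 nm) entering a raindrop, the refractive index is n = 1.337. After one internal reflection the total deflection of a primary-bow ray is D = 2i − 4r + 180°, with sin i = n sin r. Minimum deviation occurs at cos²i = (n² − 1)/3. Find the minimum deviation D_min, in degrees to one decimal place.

138.5°

cos²i = (1.78757 − 1)/3 = 0.26252; i = arccos(0.51237) = 59.178°.
sin r = sin 59.178°/1.337 = 0.64231; r = 39.964°.
D_min = 2·59.178° − 4·39.964° + 180° = 138.500°.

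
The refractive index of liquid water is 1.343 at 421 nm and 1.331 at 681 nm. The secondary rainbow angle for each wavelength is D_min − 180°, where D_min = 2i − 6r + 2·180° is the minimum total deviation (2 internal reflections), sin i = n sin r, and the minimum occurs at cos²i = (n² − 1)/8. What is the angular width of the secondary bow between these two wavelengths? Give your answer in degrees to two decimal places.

At 421 nm (n = 1.343): cos²i = 0.10046 → i = 71.522°, r = 44.928°, D_min = 233.478°, rainbow angle = 53.478°.
At 681 nm (n = 1.331): cos²i = 0.09645 → i = 71.907°, r = 45.575°, D_min = 230.365°, rainbow angle = 50.365°.
Angular width = |53.478° − 50.365°| = 3.113°.

3.11°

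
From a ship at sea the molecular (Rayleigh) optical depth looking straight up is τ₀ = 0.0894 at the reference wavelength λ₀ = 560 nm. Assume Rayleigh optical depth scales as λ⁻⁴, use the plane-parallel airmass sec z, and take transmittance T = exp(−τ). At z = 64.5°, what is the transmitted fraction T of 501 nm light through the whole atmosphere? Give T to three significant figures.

0.723

sec 64.5° = 2.3228.
τ = 0.0894 × (560/501)⁴ × 2.3228 = 0.0894 × 1.5610 × 2.3228 = 0.3242.
T = exp(−0.3242) = 0.7231.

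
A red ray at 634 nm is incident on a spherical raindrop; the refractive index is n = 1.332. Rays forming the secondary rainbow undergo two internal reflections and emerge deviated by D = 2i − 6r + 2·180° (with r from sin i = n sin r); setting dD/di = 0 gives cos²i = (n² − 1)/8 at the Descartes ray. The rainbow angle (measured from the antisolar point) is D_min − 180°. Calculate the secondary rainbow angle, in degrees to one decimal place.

50.6°

cos²i = (1.77422 − 1)/8 = 0.09678; i = arccos(0.31109) = 71.875°.
sin r = sin 71.875°/1.332 = 0.71350; r = 45.520°.
D_min = 2·71.875° − 6·45.520° + 360° = 230.628°.
Rainbow angle = D_min − 180° = 50.628°.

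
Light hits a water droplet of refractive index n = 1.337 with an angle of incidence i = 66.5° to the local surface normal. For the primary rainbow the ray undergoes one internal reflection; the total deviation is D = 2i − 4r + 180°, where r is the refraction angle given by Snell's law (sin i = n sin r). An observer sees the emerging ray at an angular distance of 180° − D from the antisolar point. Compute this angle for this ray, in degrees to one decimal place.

sin r = sin 66.5° / 1.337 = 0.9171/1.337 = 0.6859; r = 43.31°.
D = 2·66.5° − 4·43.31° + 180° = 133.00° − 173.23° + 180° = 139.77°.
Angle from antisolar point = 180° − D = 40.23°.

40.2°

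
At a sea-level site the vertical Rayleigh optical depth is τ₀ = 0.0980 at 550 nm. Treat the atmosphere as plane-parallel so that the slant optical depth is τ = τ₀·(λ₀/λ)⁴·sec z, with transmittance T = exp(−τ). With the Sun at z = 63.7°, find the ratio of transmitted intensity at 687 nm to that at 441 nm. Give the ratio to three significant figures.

1.56

Airmass: sec 63.7° = 2.2570.
τ(687 nm) = 0.0980 × (550/687)⁴ × 2.2570 = 0.0980 × 0.4108 × 2.2570 = 0.0909.
τ(441 nm) = 0.0980 × (550/441)⁴ × 2.2570 = 0.0980 × 2.4193 × 2.2570 = 0.5351.
T(687)/T(441) = exp(τ_B − τ_A) = exp(0.4443) = 1.5593.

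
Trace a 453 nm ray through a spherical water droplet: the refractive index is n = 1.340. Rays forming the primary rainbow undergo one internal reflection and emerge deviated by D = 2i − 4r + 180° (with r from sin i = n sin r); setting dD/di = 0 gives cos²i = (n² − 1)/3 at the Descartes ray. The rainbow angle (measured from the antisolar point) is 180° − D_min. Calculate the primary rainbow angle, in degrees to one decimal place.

cos²i = (1.79560 − 1)/3 = 0.26520; i = arccos(0.51498) = 59.004°.
sin r = sin 59.004°/1.340 = 0.63971; r = 39.770°.
D_min = 2·59.004° − 4·39.770° + 180° = 138.929°.
Rainbow angle = 180° − D_min = 41.071°.

41.1°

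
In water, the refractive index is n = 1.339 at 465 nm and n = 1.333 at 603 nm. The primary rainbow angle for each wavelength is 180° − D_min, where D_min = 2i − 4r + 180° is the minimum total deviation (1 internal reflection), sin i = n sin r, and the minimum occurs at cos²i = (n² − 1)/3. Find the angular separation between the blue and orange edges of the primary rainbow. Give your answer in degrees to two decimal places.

0.86°

At 465 nm (n = 1.339): cos²i = 0.26431 → i = 59.062°, r = 39.834°, D_min = 138.786°, rainbow angle = 41.214°.
At 603 nm (n = 1.333): cos²i = 0.25896 → i = 59.410°, r = 40.225°, D_min = 137.922°, rainbow angle = 42.078°.
Angular width = |41.214° − 42.078°| = 0.865°.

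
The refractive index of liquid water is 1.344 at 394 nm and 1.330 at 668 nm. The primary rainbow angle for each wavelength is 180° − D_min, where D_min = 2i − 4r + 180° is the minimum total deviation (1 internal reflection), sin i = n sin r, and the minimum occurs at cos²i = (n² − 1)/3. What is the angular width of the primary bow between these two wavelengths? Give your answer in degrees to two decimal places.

2.01°

At 394 nm (n = 1.344): cos²i = 0.26878 → i = 58.772°, r = 39.512°, D_min = 139.495°, rainbow angle = 40.505°.
At 668 nm (n = 1.330): cos²i = 0.25630 → i = 59.585°, r = 40.422°, D_min = 137.484°, rainbow angle = 42.516°.
Angular width = |40.505° − 42.516°| = 2.011°.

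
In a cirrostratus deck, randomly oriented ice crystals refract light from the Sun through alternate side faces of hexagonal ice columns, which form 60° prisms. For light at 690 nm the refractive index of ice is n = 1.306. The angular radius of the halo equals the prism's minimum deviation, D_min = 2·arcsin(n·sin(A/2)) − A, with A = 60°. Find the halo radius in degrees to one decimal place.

n·sin(A/2) = 1.306 × sin 30° = 1.306 × 0.5000 = 0.6530.
D_min = 2·arcsin(0.6530) − 60° = 2 × 40.768° − 60° = 21.536°.

21.5°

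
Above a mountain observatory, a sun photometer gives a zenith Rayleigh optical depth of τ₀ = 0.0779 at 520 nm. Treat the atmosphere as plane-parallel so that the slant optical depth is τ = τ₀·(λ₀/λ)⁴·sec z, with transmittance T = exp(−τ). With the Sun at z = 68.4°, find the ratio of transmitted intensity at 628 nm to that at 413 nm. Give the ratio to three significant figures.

Airmass: sec 68.4° = 2.7165.
τ(628 nm) = 0.0779 × (520/628)⁴ × 2.7165 = 0.0779 × 0.4701 × 2.7165 = 0.0995.
τ(413 nm) = 0.0779 × (520/413)⁴ × 2.7165 = 0.0779 × 2.5131 × 2.7165 = 0.5318.
T(628)/T(413) = exp(τ_B − τ_A) = exp(0.4323) = 1.5408.

1.54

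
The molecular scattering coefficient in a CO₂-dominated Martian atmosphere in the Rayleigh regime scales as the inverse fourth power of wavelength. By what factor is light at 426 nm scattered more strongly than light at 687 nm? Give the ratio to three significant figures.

Rayleigh scattering ∝ λ⁻⁴, so the ratio of coefficients is the inverse fourth power of the wavelength ratio.
σ(426)/σ(687) = (687/426)⁴ = (1.6127)⁴ = 6.764.

6.76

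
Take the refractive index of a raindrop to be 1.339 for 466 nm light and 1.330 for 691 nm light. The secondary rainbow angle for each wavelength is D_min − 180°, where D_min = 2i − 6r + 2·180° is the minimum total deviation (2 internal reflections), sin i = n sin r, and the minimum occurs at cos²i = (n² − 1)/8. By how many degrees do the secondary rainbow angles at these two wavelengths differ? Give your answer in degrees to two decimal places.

At 466 nm (n = 1.339): cos²i = 0.09912 → i = 71.650°, r = 45.141°, D_min = 232.451°, rainbow angle = 52.451°.
At 691 nm (n = 1.330): cos²i = 0.09611 → i = 71.940°, r = 45.630°, D_min = 230.101°, rainbow angle = 50.101°.
Angular width = |52.451° − 50.101°| = 2.350°.

2.35°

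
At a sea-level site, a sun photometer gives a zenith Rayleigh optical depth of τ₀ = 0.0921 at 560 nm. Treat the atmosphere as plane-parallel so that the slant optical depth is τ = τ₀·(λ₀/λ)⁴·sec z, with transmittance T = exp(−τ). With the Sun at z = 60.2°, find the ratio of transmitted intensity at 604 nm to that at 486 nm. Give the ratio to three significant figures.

Airmass: sec 60.2° = 2.0122.
τ(604 nm) = 0.0921 × (560/604)⁴ × 2.0122 = 0.0921 × 0.7389 × 2.0122 = 0.1369.
τ(486 nm) = 0.0921 × (560/486)⁴ × 2.0122 = 0.0921 × 1.7628 × 2.0122 = 0.3267.
T(604)/T(486) = exp(τ_B − τ_A) = exp(0.1897) = 1.2089.

1.21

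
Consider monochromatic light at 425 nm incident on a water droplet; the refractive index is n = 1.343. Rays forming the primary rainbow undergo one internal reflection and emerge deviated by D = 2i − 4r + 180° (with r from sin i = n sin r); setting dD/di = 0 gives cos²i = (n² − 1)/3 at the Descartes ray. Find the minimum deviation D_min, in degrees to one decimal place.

139.4°

cos²i = (1.80365 − 1)/3 = 0.26788; i = arccos(0.51757) = 58.830°.
sin r = sin 58.830°/1.343 = 0.63711; r = 39.577°.
D_min = 2·58.830° − 4·39.577° + 180° = 139.354°.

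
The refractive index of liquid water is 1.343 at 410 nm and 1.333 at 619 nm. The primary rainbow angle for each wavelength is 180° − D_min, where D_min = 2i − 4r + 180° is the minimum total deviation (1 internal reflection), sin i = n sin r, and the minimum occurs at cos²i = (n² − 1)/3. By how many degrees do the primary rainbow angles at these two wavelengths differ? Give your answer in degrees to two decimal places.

1.43°

At 410 nm (n = 1.343): cos²i = 0.26788 → i = 58.830°, r = 39.577°, D_min = 139.354°, rainbow angle = 40.646°.
At 619 nm (n = 1.333): cos²i = 0.25896 → i = 59.410°, r = 40.225°, D_min = 137.922°, rainbow angle = 42.078°.
Angular width = |40.646° − 42.078°| = 1.432°.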